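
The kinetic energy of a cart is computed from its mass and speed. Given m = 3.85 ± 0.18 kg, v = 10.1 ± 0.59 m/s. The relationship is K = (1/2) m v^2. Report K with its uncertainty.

196 ± 24.7 J

For a monomial K ∝ m, v^2, fractional errors add in quadrature:
  (1·δm/m)² = (1×0.0468)² = 0.00219;  (2·δv/v)² = (2×0.0584)² = 0.0136
δK/K = √(0.0158) = 0.126
K = 196 J, so δK = 0.126 × 196 = 24.7 J.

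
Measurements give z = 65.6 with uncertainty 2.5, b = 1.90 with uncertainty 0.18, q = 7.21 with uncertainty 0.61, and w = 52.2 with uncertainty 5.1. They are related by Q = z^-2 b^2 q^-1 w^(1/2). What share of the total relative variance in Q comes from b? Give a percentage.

70.0%

(δQ/Q)² = (-2·δz/z)² + (2·δb/b)² + (-1·δq/q)² + (½·δw/w)²
  z term: (-2×0.0381)² = 0.00581
  b term: (2×0.0947)² = 0.0359
  q term: (-1×0.0846)² = 0.00716
  w term: (0.5×0.0977)² = 0.00239
Total = 0.0513. Share from b = 0.0359/0.0513 = 0.700.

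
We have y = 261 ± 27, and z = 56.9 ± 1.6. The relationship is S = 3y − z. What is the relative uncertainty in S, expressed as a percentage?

11.2%

S is a linear combination, so absolute uncertainties add in quadrature:
  (3·δy)² = 6560;  (δz)² = 2.56
δS = √(6560) = 81.0
S = 726, so δS/S = 81.0/726 = 0.112.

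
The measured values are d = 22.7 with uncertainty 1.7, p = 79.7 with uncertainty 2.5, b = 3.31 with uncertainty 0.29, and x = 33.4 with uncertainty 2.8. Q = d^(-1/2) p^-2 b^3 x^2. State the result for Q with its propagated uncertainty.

1.34 ± 0.428

Since Q is a product/quotient, work with relative uncertainties:
  (−½·δd/d)² = (-0.5×0.0749)² = 0.00140;  (-2·δp/p)² = (-2×0.0314)² = 0.00394;  (3·δb/b)² = (3×0.0876)² = 0.0691;  (2·δx/x)² = (2×0.0838)² = 0.0281
δQ/Q = √(0.103) = 0.320
Q = 1.34, so δQ = 0.320 × 1.34 = 0.428.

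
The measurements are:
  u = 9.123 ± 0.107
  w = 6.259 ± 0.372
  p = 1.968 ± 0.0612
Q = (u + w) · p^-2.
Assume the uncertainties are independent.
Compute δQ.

0.266

Let h = u + w = 15.38. δh = √(δu² + δw²) = √(0.0114 + 0.138) = 0.387, so δh/h = 0.0252.
Q is then a monomial in h, p:
δQ/Q = √((δh/h)² + (-2·δp/p)²) = √(0.000633 + 0.00387) = 0.0671
Q = 3.972, so δQ = 0.0671 × 3.972 = 0.266.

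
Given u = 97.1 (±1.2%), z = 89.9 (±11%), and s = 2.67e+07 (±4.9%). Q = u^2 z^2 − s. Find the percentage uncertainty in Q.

Let p = u^2·z^2 = 7.62e+07. δp/p = √((2·δu/u)² + (2·δz/z)²) = √(0.000576 + 0.0484) = 0.221, so δp = 1.69e+07.
Q = p − s: δQ = √(δp² + δs²) = √(2.84e+14 + 1.71e+12) = 1.69e+07
Q = 4.95e+07, so δQ/Q = 1.69e+07/4.95e+07 = 0.342.

34.2%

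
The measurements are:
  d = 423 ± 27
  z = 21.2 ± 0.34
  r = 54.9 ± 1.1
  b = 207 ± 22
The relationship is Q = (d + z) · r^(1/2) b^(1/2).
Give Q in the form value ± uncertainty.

Let u = d + z = 444. δu = √(δd² + δz²) = √(729 + 0.116) = 27.0, so δu/u = 0.0608.
Q is then a monomial in u, r, b:
δQ/Q = √((δu/u)² + (½·δr/r)² + (½·δb/b)²) = √(0.00370 + 0.000100 + 0.00282) = 0.0814
Q = 47400, so δQ = 0.0814 × 47400 = 3850.

47400 ± 3850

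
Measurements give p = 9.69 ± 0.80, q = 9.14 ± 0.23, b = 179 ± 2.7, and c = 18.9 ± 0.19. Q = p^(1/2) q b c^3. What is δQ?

2.03e+06

For a monomial Q ∝ p^(1/2), q, b, c^3, fractional errors add in quadrature:
  (½·δp/p)² = (0.5×0.0826)² = 0.00170;  (1·δq/q)² = (1×0.0252)² = 0.000633;  (1·δb/b)² = (1×0.0151)² = 0.000228;  (3·δc/c)² = (3×0.0101)² = 0.000910
δQ/Q = √(0.00347) = 0.0589
Q = 3.44e+07, so δQ = 0.0589 × 3.44e+07 = 2.03e+06.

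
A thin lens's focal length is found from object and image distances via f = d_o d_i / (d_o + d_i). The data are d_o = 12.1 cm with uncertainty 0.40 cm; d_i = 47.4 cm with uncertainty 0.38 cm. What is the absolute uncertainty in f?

0.254 cm

∂f/∂d_o = (d_i/(d_o+d_i))² = 0.635;  ∂f/∂d_i = (d_o/(d_o+d_i))² = 0.0414
δf = √((∂f/∂d_o · δd_o)² + (∂f/∂d_i · δd_i)²) = √(0.0644 + 0.000247) = 0.254 cm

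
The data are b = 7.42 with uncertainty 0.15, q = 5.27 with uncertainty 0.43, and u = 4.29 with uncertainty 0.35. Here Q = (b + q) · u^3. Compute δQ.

248

Let w = b + q = 12.7. δw = √(δb² + δq²) = √(0.0225 + 0.185) = 0.455, so δw/w = 0.0359.
Q is then a monomial in w, u:
δQ/Q = √((δw/w)² + (3·δu/u)²) = √(0.00129 + 0.0599) = 0.247
Q = 1000, so δQ = 0.247 × 1000 = 248.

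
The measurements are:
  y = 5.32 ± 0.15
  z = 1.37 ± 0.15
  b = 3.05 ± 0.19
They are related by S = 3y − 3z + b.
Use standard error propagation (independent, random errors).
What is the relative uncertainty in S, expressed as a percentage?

4.46%

Absolute uncertainties add in quadrature for a linear combination:
  (3·δy)² = 0.202;  (3·δz)² = 0.202;  (δb)² = 0.0361
δS = √(0.441) = 0.664
S = 14.9, so δS/S = 0.664/14.9 = 0.0446.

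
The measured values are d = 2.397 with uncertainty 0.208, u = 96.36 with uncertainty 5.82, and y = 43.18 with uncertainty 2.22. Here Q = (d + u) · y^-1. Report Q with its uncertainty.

2.287 ± 0.179

Let w = d + u = 98.76. δw = √(δd² + δu²) = √(0.0433 + 33.9) = 5.82, so δw/w = 0.0590.
Q is then a monomial in w, y:
δQ/Q = √((δw/w)² + (-1·δy/y)²) = √(0.00348 + 0.00264) = 0.0782
Q = 2.287, so δQ = 0.0782 × 2.287 = 0.179.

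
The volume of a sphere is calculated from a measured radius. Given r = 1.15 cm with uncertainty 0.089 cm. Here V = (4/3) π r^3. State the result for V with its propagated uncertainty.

6.37 ± 1.48 cm^3

Since V is a product/quotient, work with relative uncertainties:
  (3·δr/r)² = (3×0.0774)² = 0.0539
δV/V = √(0.0539) = 0.232
V = 6.37 cm^3, so δV = 0.232 × 6.37 = 1.48 cm^3.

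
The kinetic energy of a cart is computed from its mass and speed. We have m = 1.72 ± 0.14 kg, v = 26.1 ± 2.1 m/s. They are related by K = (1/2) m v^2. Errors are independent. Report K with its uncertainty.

586 ± 106 J

K is a product of powers, so relative uncertainties combine in quadrature:
  (1·δm/m)² = (1×0.0814)² = 0.00663;  (2·δv/v)² = (2×0.0805)² = 0.0259
δK/K = √(0.0325) = 0.180
K = 586 J, so δK = 0.180 × 586 = 106 J.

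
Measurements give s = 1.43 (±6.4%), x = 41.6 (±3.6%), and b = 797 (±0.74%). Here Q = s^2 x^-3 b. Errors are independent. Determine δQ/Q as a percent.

16.8%

Each factor contributes (exponent × relative error)² to (δQ/Q)²:
  (2·δs/s)² = (2×0.0640)² = 0.0164;  (-3·δx/x)² = (-3×0.0360)² = 0.0117;  (1·δb/b)² = (1×0.00740)² = 5.48e-05
δQ/Q = √(0.0281) = 0.168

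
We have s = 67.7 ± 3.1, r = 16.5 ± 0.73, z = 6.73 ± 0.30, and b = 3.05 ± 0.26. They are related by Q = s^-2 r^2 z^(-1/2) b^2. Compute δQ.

Products/powers → add relative errors in quadrature, weighted by exponent:
  (-2·δs/s)² = (-2×0.0458)² = 0.00839;  (2·δr/r)² = (2×0.0442)² = 0.00783;  (−½·δz/z)² = (-0.5×0.0446)² = 0.000497;  (2·δb/b)² = (2×0.0852)² = 0.0291
δQ/Q = √(0.0458) = 0.214
Q = 0.213, so δQ = 0.214 × 0.213 = 0.0456.

0.0456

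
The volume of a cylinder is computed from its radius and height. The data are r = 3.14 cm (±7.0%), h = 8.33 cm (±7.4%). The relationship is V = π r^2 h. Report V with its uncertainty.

258 ± 40.9 cm^3

V is a product of powers, so relative uncertainties combine in quadrature:
  (2·δr/r)² = (2×0.0700)² = 0.0196;  (1·δh/h)² = (1×0.0740)² = 0.00548
δV/V = √(0.0251) = 0.158
V = 258 cm^3, so δV = 0.158 × 258 = 40.9 cm^3.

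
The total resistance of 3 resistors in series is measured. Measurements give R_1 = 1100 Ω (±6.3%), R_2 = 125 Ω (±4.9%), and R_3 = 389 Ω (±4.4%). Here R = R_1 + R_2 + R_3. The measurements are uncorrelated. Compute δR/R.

0.0444

For a sum/difference, combine absolute errors in quadrature:
  (δR_1)² = 4800;  (δR_2)² = 37.5;  (δR_3)² = 293
δR = √(5130) = 71.6 Ω
R = 1610 Ω, so δR/R = 71.6/1610 = 0.0444.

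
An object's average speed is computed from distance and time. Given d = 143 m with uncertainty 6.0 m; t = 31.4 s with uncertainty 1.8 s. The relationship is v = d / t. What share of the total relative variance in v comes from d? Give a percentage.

(δv/v)² = (1·δd/d)² + (-1·δt/t)²
  d term: (1×0.0420)² = 0.00176
  t term: (-1×0.0573)² = 0.00329
Total = 0.00505. Share from d = 0.00176/0.00505 = 0.349.

34.9%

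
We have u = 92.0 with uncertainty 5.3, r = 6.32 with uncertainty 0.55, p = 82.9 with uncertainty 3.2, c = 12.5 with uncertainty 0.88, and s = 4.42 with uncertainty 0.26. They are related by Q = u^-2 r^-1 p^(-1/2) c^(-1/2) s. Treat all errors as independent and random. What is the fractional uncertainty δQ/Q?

0.161

Products/powers → add relative errors in quadrature, weighted by exponent:
  (-2·δu/u)² = (-2×0.0576)² = 0.0133;  (-1·δr/r)² = (-1×0.0870)² = 0.00757;  (−½·δp/p)² = (-0.5×0.0386)² = 0.000373;  (−½·δc/c)² = (-0.5×0.0704)² = 0.00124;  (1·δs/s)² = (1×0.0588)² = 0.00346
δQ/Q = √(0.0259) = 0.161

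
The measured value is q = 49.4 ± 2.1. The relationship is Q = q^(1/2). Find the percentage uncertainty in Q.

For a monomial Q ∝ q^(1/2), fractional errors add in quadrature:
  (½·δq/q)² = (0.5×0.0425)² = 0.000452
δQ/Q = √(0.000452) = 0.0213

2.13%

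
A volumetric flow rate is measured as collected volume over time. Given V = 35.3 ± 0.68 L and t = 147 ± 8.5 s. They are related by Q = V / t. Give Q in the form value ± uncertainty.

0.240 ± 0.0146 L/s

Products/powers → add relative errors in quadrature, weighted by exponent:
  (1·δV/V)² = (1×0.0193)² = 0.000371;  (-1·δt/t)² = (-1×0.0578)² = 0.00334
δQ/Q = √(0.00371) = 0.0609
Q = 0.240 L/s, so δQ = 0.0609 × 0.240 = 0.0146 L/s.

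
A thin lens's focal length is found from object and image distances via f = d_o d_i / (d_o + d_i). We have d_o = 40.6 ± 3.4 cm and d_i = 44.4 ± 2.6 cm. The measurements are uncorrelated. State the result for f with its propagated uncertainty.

21.2 ± 1.10 cm

∂f/∂d_o = (d_i/(d_o+d_i))² = 0.273;  ∂f/∂d_i = (d_o/(d_o+d_i))² = 0.228
δf = √((∂f/∂d_o · δd_o)² + (∂f/∂d_i · δd_i)²) = √(0.861 + 0.352) = 1.10 cm
f = 21.2 cm.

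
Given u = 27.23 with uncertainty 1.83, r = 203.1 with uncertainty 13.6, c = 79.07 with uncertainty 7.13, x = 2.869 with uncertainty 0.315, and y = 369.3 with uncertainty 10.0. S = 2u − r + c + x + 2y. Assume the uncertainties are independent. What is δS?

For a sum/difference, combine absolute errors in quadrature:
  (2·δu)² = 13.4;  (δr)² = 185;  (δc)² = 50.8;  (δx)² = 0.0992;  (2·δy)² = 400
δS = √(649) = 25.5

25.5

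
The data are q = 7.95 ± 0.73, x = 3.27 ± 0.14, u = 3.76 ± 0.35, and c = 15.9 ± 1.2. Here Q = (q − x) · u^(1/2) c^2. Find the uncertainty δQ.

514

Let w = q − x = 4.68. δw = √(δq² + δx²) = √(0.533 + 0.0196) = 0.743, so δw/w = 0.159.
Q is then a monomial in w, u, c:
δQ/Q = √((δw/w)² + (½·δu/u)² + (2·δc/c)²) = √(0.0252 + 0.00217 + 0.0228) = 0.224
Q = 2290, so δQ = 0.224 × 2290 = 514.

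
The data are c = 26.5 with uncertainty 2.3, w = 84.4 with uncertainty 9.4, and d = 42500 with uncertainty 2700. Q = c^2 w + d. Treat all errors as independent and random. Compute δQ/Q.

Let p = c^2·w = 59300. δp/p = √((2·δc/c)² + (1·δw/w)²) = √(0.0301 + 0.0124) = 0.206, so δp = 12200.
Q = p + d: δQ = √(δp² + δd²) = √(1.49e+08 + 7.29e+06) = 12500
Q = 1.02e+05, so δQ/Q = 12500/1.02e+05 = 0.123.

0.123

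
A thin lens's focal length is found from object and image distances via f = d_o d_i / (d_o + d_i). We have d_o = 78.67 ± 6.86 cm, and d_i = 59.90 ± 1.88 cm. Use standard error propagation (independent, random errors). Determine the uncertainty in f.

1.42 cm

∂f/∂d_o = (d_i/(d_o+d_i))² = 0.187;  ∂f/∂d_i = (d_o/(d_o+d_i))² = 0.322
δf = √((∂f/∂d_o · δd_o)² + (∂f/∂d_i · δd_i)²) = √(1.64 + 0.367) = 1.42 cm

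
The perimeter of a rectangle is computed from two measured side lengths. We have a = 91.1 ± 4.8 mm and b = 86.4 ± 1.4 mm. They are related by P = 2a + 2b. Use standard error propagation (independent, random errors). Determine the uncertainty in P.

Sums and differences: (δP)² = Σ (cᵢ δxᵢ)².
  (2·δa)² = 92.2;  (2·δb)² = 7.84
δP = √(100) = 10.0 mm

10.0 mm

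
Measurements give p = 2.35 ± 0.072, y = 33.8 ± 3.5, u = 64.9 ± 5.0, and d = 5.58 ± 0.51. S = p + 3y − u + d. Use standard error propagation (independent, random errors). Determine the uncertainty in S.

11.6

For a sum/difference, combine absolute errors in quadrature:
  (δp)² = 0.00518;  (3·δy)² = 110;  (δu)² = 25.0;  (δd)² = 0.260
δS = √(136) = 11.6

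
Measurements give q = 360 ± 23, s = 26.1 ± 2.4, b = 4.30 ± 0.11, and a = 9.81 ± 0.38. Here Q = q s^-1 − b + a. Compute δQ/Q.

Let p = q·s^-1 = 13.8. δp/p = √((1·δq/q)² + (-1·δs/s)²) = √(0.00408 + 0.00846) = 0.112, so δp = 1.54.
Q = p − b + a: δQ = √(δp² + δb² + δa²) = √(2.39 + 0.0121 + 0.144) = 1.59
Q = 19.3, so δQ/Q = 1.59/19.3 = 0.0826.

0.0826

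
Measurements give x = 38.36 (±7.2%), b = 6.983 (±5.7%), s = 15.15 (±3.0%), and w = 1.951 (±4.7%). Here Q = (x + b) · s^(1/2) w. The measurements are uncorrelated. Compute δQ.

Let u = x + b = 45.34. δu = √(δx² + δb²) = √(7.63 + 0.158) = 2.79, so δu/u = 0.0615.
Q is then a monomial in u, s, w:
δQ/Q = √((δu/u)² + (½·δs/s)² + (1·δw/w)²) = √(0.00379 + 0.000225 + 0.00221) = 0.0789
Q = 344.3, so δQ = 0.0789 × 344.3 = 27.2.

27.2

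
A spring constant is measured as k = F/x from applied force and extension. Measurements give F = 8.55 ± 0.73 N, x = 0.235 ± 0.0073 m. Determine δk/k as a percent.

9.09%

k is a product of powers, so relative uncertainties combine in quadrature:
  (1·δF/F)² = (1×0.0854)² = 0.00729;  (-1·δx/x)² = (-1×0.0311)² = 0.000965
δk/k = √(0.00825) = 0.0909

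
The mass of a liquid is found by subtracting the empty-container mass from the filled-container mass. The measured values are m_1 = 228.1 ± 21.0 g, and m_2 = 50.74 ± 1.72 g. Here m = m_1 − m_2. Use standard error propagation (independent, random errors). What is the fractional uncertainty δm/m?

0.119

Sums and differences: (δm)² = Σ (cᵢ δxᵢ)².
  (δm_1)² = 441;  (δm_2)² = 2.96
δm = √(444) = 21.1 g
m = 177.4 g, so δm/m = 21.1/177.4 = 0.119.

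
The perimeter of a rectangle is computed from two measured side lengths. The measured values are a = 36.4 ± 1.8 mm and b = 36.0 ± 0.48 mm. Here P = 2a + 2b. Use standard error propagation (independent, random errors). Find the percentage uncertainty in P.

2.57%

Sums and differences: (δP)² = Σ (cᵢ δxᵢ)².
  (2·δa)² = 13.0;  (2·δb)² = 0.922
δP = √(13.9) = 3.73 mm
P = 145 mm, so δP/P = 3.73/145 = 0.0257.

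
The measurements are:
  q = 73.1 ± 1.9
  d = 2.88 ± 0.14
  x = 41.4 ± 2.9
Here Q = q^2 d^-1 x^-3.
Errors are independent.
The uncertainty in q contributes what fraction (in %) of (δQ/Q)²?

(δQ/Q)² = (2·δq/q)² + (-1·δd/d)² + (-3·δx/x)²
  q term: (2×0.0260)² = 0.00270
  d term: (-1×0.0486)² = 0.00236
  x term: (-3×0.0700)² = 0.0442
Total = 0.0492. Share from q = 0.00270/0.0492 = 0.0549.

5.49%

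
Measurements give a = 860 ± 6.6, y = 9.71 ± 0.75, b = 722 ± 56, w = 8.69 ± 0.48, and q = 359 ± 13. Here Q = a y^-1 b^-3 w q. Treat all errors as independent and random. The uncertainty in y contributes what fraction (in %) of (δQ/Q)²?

(δQ/Q)² = (1·δa/a)² + (-1·δy/y)² + (-3·δb/b)² + (1·δw/w)² + (1·δq/q)²
  a term: (1×0.00767)² = 5.89e-05
  y term: (-1×0.0772)² = 0.00597
  b term: (-3×0.0776)² = 0.0541
  w term: (1×0.0552)² = 0.00305
  q term: (1×0.0362)² = 0.00131
Total = 0.0645. Share from y = 0.00597/0.0645 = 0.0925.

9.25%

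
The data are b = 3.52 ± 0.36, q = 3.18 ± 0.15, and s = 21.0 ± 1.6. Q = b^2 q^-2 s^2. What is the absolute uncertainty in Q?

Products/powers → add relative errors in quadrature, weighted by exponent:
  (2·δb/b)² = (2×0.102)² = 0.0418;  (-2·δq/q)² = (-2×0.0472)² = 0.00890;  (2·δs/s)² = (2×0.0762)² = 0.0232
δQ/Q = √(0.0740) = 0.272
Q = 540, so δQ = 0.272 × 540 = 147.

147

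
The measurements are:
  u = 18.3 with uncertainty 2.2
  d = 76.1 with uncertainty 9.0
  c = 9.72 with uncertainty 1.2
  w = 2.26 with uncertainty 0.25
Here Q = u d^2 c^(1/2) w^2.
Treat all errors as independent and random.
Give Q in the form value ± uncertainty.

(1.69 ± 0.592) × 10^6

Each factor contributes (exponent × relative error)² to (δQ/Q)²:
  (1·δu/u)² = (1×0.120)² = 0.0145;  (2·δd/d)² = (2×0.118)² = 0.0559;  (½·δc/c)² = (0.5×0.123)² = 0.00381;  (2·δw/w)² = (2×0.111)² = 0.0489
δQ/Q = √(0.123) = 0.351
Q = 1.69e+06, so δQ = 0.351 × 1.69e+06 = 5.92e+05.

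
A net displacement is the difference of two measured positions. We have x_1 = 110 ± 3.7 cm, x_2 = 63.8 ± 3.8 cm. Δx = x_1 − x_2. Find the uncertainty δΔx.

Δx is a linear combination, so absolute uncertainties add in quadrature:
  (δx_1)² = 13.7;  (δx_2)² = 14.4
δΔx = √(28.1) = 5.30 cm

5.30 cm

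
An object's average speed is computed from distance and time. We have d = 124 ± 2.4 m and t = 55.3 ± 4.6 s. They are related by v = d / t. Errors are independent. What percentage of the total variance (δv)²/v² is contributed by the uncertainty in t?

94.9%

(δv/v)² = (1·δd/d)² + (-1·δt/t)²
  d term: (1×0.0194)² = 0.000375
  t term: (-1×0.0832)² = 0.00692
Total = 0.00729. Share from t = 0.00692/0.00729 = 0.949.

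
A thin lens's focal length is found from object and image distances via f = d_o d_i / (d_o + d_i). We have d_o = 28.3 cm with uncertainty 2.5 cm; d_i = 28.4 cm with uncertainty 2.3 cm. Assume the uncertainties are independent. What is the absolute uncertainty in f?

0.850 cm

∂f/∂d_o = (d_i/(d_o+d_i))² = 0.251;  ∂f/∂d_i = (d_o/(d_o+d_i))² = 0.249
δf = √((∂f/∂d_o · δd_o)² + (∂f/∂d_i · δd_i)²) = √(0.393 + 0.328) = 0.850 cm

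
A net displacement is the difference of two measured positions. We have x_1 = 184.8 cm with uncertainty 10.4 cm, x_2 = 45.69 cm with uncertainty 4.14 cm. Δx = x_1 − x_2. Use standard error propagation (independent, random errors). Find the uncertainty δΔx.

11.2 cm

Δx is a linear combination, so absolute uncertainties add in quadrature:
  (δx_1)² = 108;  (δx_2)² = 17.1
δΔx = √(125) = 11.2 cm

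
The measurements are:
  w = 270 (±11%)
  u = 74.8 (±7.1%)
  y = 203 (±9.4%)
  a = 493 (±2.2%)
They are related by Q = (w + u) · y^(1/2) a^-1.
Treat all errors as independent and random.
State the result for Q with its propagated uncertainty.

9.96 ± 1.01

Let h = w + u = 345. δh = √(δw² + δu²) = √(882 + 28.2) = 30.2, so δh/h = 0.0875.
Q is then a monomial in h, y, a:
δQ/Q = √((δh/h)² + (½·δy/y)² + (-1·δa/a)²) = √(0.00766 + 0.00221 + 0.000484) = 0.102
Q = 9.96, so δQ = 0.102 × 9.96 = 1.01.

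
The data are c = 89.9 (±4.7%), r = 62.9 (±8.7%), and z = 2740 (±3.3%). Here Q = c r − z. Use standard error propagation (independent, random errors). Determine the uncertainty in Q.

Let p = c·r = 5650. δp/p = √((1·δc/c)² + (1·δr/r)²) = √(0.00221 + 0.00757) = 0.0989, so δp = 559.
Q = p − z: δQ = √(δp² + δz²) = √(3.13e+05 + 8180) = 566

566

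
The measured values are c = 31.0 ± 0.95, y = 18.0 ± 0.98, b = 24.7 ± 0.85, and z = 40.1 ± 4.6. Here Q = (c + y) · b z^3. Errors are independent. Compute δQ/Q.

Let u = c + y = 49.0. δu = √(δc² + δy²) = √(0.902 + 0.960) = 1.36, so δu/u = 0.0279.
Q is then a monomial in u, b, z:
δQ/Q = √((δu/u)² + (1·δb/b)² + (3·δz/z)²) = √(0.000776 + 0.00118 + 0.118) = 0.347

0.347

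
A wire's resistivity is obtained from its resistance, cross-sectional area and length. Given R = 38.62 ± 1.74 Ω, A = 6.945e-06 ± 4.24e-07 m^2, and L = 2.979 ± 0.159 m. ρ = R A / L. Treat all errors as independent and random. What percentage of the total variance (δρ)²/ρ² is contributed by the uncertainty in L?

(δρ/ρ)² = (1·δR/R)² + (1·δA/A)² + (-1·δL/L)²
  R term: (1×0.0451)² = 0.00203
  A term: (1×0.0611)² = 0.00373
  L term: (-1×0.0534)² = 0.00285
Total = 0.00861. Share from L = 0.00285/0.00861 = 0.331.

33.1%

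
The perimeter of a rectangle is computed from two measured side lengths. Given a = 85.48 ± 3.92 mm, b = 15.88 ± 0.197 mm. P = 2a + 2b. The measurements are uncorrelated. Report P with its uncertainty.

For a sum/difference, combine absolute errors in quadrature:
  (2·δa)² = 61.5;  (2·δb)² = 0.155
δP = √(61.6) = 7.85 mm
P = 202.7 mm.

202.7 ± 7.85 mm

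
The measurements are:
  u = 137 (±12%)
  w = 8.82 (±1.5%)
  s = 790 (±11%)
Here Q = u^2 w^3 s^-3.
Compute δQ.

0.0107

Products/powers → add relative errors in quadrature, weighted by exponent:
  (2·δu/u)² = (2×0.120)² = 0.0576;  (3·δw/w)² = (3×0.0150)² = 0.00202;  (-3·δs/s)² = (-3×0.110)² = 0.109
δQ/Q = √(0.169) = 0.411
Q = 0.0261, so δQ = 0.411 × 0.0261 = 0.0107.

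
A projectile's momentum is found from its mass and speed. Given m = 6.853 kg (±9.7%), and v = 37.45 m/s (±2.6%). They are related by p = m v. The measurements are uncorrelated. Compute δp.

25.8 kg·m/s

Relative error in a monomial: (δp/p)² = Σ (nᵢ · δxᵢ/xᵢ)².
  (1·δm/m)² = (1×0.0970)² = 0.00941;  (1·δv/v)² = (1×0.0260)² = 0.000676
δp/p = √(0.0101) = 0.100
p = 256.6 kg·m/s, so δp = 0.100 × 256.6 = 25.8 kg·m/s.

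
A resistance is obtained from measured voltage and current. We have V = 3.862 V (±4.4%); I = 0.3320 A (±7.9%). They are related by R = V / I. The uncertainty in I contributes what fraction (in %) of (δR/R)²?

76.3%

(δR/R)² = (1·δV/V)² + (-1·δI/I)²
  V term: (1×0.0440)² = 0.00194
  I term: (-1×0.0790)² = 0.00624
Total = 0.00818. Share from I = 0.00624/0.00818 = 0.763.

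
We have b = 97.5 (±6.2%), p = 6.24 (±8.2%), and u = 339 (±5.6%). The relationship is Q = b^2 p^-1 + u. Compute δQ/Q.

Let w = b^2·p^-1 = 1520. δw/w = √((2·δb/b)² + (-1·δp/p)²) = √(0.0154 + 0.00672) = 0.149, so δw = 226.
Q = w + u: δQ = √(δw² + δu²) = √(51300 + 360) = 227
Q = 1860, so δQ/Q = 227/1860 = 0.122.

0.122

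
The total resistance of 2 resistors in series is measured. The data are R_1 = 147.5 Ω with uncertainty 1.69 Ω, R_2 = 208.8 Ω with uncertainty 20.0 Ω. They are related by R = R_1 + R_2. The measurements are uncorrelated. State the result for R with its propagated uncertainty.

356.3 ± 20.1 Ω

For a sum/difference, combine absolute errors in quadrature:
  (δR_1)² = 2.86;  (δR_2)² = 400
δR = √(403) = 20.1 Ω
R = 356.3 Ω.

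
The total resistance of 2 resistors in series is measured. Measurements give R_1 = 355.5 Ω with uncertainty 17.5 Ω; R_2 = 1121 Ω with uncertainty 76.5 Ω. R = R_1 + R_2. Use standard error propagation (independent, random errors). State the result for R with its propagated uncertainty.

1476 ± 78.5 Ω

Absolute uncertainties add in quadrature for a linear combination:
  (δR_1)² = 306;  (δR_2)² = 5850
δR = √(6160) = 78.5 Ω
R = 1476 Ω.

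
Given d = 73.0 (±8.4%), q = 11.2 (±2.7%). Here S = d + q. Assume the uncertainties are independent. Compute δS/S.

0.0729

Sums and differences: (δS)² = Σ (cᵢ δxᵢ)².
  (δd)² = 37.6;  (δq)² = 0.0914
δS = √(37.7) = 6.14
S = 84.2, so δS/S = 6.14/84.2 = 0.0729.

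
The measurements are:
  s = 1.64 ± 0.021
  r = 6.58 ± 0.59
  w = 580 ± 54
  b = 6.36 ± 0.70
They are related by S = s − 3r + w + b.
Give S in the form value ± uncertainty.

Each term contributes (cᵢ δxᵢ)² to (δS)²:
  (δs)² = 0.000441;  (3·δr)² = 3.13;  (δw)² = 2920;  (δb)² = 0.490
δS = √(2920) = 54.0
S = 568.

568 ± 54.0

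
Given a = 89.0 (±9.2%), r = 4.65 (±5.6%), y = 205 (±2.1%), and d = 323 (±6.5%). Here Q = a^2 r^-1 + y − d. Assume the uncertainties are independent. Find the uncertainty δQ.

328

Let p = a^2·r^-1 = 1700. δp/p = √((2·δa/a)² + (-1·δr/r)²) = √(0.0339 + 0.00314) = 0.192, so δp = 328.
Q = p + y − d: δQ = √(δp² + δy² + δd²) = √(1.07e+05 + 18.5 + 441) = 328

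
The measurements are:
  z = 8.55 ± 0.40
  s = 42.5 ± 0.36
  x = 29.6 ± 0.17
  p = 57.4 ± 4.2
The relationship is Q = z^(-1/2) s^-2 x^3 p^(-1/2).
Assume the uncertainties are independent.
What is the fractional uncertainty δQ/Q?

Q is a product of powers, so relative uncertainties combine in quadrature:
  (−½·δz/z)² = (-0.5×0.0468)² = 0.000547;  (-2·δs/s)² = (-2×0.00847)² = 0.000287;  (3·δx/x)² = (3×0.00574)² = 0.000297;  (−½·δp/p)² = (-0.5×0.0732)² = 0.00134
δQ/Q = √(0.00247) = 0.0497

0.0497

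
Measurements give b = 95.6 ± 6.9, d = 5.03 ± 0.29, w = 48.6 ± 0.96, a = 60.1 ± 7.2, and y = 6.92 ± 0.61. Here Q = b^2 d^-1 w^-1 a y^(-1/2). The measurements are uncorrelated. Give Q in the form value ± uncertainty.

Since Q is a product/quotient, work with relative uncertainties:
  (2·δb/b)² = (2×0.0722)² = 0.0208;  (-1·δd/d)² = (-1×0.0577)² = 0.00332;  (-1·δw/w)² = (-1×0.0198)² = 0.000390;  (1·δa/a)² = (1×0.120)² = 0.0144;  (−½·δy/y)² = (-0.5×0.0882)² = 0.00194
δQ/Q = √(0.0408) = 0.202
Q = 854, so δQ = 0.202 × 854 = 173.

854 ± 173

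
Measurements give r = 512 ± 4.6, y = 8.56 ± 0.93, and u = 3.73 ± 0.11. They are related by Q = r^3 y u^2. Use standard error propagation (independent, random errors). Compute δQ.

2.02e+09

For a monomial Q ∝ r^3, y, u^2, fractional errors add in quadrature:
  (3·δr/r)² = (3×0.00898)² = 0.000726;  (1·δy/y)² = (1×0.109)² = 0.0118;  (2·δu/u)² = (2×0.0295)² = 0.00348
δQ/Q = √(0.0160) = 0.127
Q = 1.6e+10, so δQ = 0.127 × 1.6e+10 = 2.02e+09.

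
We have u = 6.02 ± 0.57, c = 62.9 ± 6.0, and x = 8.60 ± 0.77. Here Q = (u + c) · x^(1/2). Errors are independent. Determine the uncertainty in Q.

Let w = u + c = 68.9. δw = √(δu² + δc²) = √(0.325 + 36.0) = 6.03, so δw/w = 0.0874.
Q is then a monomial in w, x:
δQ/Q = √((δw/w)² + (½·δx/x)²) = √(0.00765 + 0.00200) = 0.0982
Q = 202, so δQ = 0.0982 × 202 = 19.9.

19.9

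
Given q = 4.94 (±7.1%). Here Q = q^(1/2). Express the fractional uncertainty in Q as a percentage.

Q ∝ q^(1/2), so δQ/Q = |½| · δq/q = 0.5 × 0.0710 = 0.0355.

3.55%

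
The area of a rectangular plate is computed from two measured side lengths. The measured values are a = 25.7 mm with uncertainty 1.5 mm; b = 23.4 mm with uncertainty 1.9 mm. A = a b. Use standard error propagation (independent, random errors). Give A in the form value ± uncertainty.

A is a product of powers, so relative uncertainties combine in quadrature:
  (1·δa/a)² = (1×0.0584)² = 0.00341;  (1·δb/b)² = (1×0.0812)² = 0.00659
δA/A = √(0.01000) = 0.1000
A = 601 mm^2, so δA = 0.1000 × 601 = 60.1 mm^2.

601 ± 60.1 mm^2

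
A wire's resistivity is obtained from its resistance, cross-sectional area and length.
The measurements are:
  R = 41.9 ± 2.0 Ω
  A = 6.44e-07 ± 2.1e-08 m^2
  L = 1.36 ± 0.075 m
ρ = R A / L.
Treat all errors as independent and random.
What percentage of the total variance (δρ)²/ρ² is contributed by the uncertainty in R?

(δρ/ρ)² = (1·δR/R)² + (1·δA/A)² + (-1·δL/L)²
  R term: (1×0.0477)² = 0.00228
  A term: (1×0.0326)² = 0.00106
  L term: (-1×0.0551)² = 0.00304
Total = 0.00638. Share from R = 0.00228/0.00638 = 0.357.

35.7%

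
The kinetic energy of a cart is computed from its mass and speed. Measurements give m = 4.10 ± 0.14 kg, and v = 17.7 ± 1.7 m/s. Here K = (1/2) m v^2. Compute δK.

125 J

Since K is a product/quotient, work with relative uncertainties:
  (1·δm/m)² = (1×0.0341)² = 0.00117;  (2·δv/v)² = (2×0.0960)² = 0.0369
δK/K = √(0.0381) = 0.195
K = 642 J, so δK = 0.195 × 642 = 125 J.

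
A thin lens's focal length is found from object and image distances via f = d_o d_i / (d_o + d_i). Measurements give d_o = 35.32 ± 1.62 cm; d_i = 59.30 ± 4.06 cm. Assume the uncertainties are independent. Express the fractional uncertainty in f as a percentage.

∂f/∂d_o = (d_i/(d_o+d_i))² = 0.393;  ∂f/∂d_i = (d_o/(d_o+d_i))² = 0.139
δf = √((∂f/∂d_o · δd_o)² + (∂f/∂d_i · δd_i)²) = √(0.405 + 0.320) = 0.851 cm
f = 22.14 cm, so δf/f = 0.851/22.14 = 0.0385.

3.85%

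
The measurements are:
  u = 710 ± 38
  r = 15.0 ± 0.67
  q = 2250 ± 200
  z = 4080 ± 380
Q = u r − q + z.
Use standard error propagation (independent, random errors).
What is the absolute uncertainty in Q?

858

Let p = u·r = 10600. δp/p = √((1·δu/u)² + (1·δr/r)²) = √(0.00286 + 0.00200) = 0.0697, so δp = 742.
Q = p − q + z: δQ = √(δp² + δq² + δz²) = √(5.51e+05 + 40000 + 1.44e+05) = 858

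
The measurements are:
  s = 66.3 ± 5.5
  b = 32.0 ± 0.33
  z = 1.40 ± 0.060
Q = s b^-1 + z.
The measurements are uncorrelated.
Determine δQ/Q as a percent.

Let p = s·b^-1 = 2.07. δp/p = √((1·δs/s)² + (-1·δb/b)²) = √(0.00688 + 0.000106) = 0.0836, so δp = 0.173.
Q = p + z: δQ = √(δp² + δz²) = √(0.0300 + 0.00360) = 0.183
Q = 3.47, so δQ/Q = 0.183/3.47 = 0.0528.

5.28%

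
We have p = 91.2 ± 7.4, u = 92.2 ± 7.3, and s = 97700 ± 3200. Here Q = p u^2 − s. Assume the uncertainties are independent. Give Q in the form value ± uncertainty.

(6.78 ± 1.38) × 10^5

Let w = p·u^2 = 7.75e+05. δw/w = √((1·δp/p)² + (2·δu/u)²) = √(0.00658 + 0.0251) = 0.178, so δw = 1.38e+05.
Q = w − s: δQ = √(δw² + δs²) = √(1.9e+10 + 1.02e+07) = 1.38e+05
Q = 6.78e+05.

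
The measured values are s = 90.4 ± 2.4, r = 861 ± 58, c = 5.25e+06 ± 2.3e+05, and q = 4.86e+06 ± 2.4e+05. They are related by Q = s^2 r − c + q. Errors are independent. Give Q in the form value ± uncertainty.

Let p = s^2·r = 7.04e+06. δp/p = √((2·δs/s)² + (1·δr/r)²) = √(0.00282 + 0.00454) = 0.0858, so δp = 6.04e+05.
Q = p − c + q: δQ = √(δp² + δc² + δq²) = √(3.64e+11 + 5.29e+10 + 5.76e+10) = 6.89e+05
Q = 6.65e+06.

(6.65 ± 0.689) × 10^6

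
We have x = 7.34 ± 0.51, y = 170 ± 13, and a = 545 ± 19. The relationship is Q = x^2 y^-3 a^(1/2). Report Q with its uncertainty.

Each factor contributes (exponent × relative error)² to (δQ/Q)²:
  (2·δx/x)² = (2×0.0695)² = 0.0193;  (-3·δy/y)² = (-3×0.0765)² = 0.0526;  (½·δa/a)² = (0.5×0.0349)² = 0.000304
δQ/Q = √(0.0722) = 0.269
Q = 0.000256, so δQ = 0.269 × 0.000256 = 6.88e-05.

(2.56 ± 0.688) × 10^-4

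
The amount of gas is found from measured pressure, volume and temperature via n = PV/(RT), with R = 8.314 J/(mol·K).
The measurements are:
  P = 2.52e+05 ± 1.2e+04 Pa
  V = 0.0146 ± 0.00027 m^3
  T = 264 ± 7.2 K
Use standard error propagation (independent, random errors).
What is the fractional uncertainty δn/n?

0.0579

For a monomial n ∝ P, V, T^-1, fractional errors add in quadrature:
  (1·δP/P)² = (1×0.0476)² = 0.00227;  (1·δV/V)² = (1×0.0185)² = 0.000342;  (-1·δT/T)² = (-1×0.0273)² = 0.000744
δn/n = √(0.00335) = 0.0579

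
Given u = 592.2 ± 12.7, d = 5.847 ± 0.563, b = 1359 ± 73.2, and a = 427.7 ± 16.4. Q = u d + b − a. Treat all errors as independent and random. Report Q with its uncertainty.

4394 ± 350

Let p = u·d = 3463. δp/p = √((1·δu/u)² + (1·δd/d)²) = √(0.000460 + 0.00927) = 0.0986, so δp = 342.
Q = p + b − a: δQ = √(δp² + δb² + δa²) = √(1.17e+05 + 5360 + 269) = 350
Q = 4394.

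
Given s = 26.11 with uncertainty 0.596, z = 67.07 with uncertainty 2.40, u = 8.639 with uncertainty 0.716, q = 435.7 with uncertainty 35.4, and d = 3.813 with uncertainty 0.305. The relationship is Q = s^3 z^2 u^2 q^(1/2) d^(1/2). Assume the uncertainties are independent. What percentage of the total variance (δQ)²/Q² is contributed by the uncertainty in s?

11.6%

(δQ/Q)² = (3·δs/s)² + (2·δz/z)² + (2·δu/u)² + (½·δq/q)² + (½·δd/d)²
  s term: (3×0.0228)² = 0.00469
  z term: (2×0.0358)² = 0.00512
  u term: (2×0.0829)² = 0.0275
  q term: (0.5×0.0812)² = 0.00165
  d term: (0.5×0.0800)² = 0.00160
Total = 0.0405. Share from s = 0.00469/0.0405 = 0.116.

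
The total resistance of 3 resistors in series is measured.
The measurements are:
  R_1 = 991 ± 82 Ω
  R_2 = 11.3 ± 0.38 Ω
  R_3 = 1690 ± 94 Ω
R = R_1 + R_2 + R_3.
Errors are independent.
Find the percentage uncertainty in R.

4.63%

Absolute uncertainties add in quadrature for a linear combination:
  (δR_1)² = 6720;  (δR_2)² = 0.144;  (δR_3)² = 8840
δR = √(15600) = 125 Ω
R = 2690 Ω, so δR/R = 125/2690 = 0.0463.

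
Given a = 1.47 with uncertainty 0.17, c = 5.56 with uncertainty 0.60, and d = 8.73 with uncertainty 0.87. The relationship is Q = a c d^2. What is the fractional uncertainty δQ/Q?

Since Q is a product/quotient, work with relative uncertainties:
  (1·δa/a)² = (1×0.116)² = 0.0134;  (1·δc/c)² = (1×0.108)² = 0.0116;  (2·δd/d)² = (2×0.0997)² = 0.0397
δQ/Q = √(0.0647) = 0.254

0.254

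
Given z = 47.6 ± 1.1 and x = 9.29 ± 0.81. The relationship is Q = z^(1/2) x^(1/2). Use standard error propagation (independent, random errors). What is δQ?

Products/powers → add relative errors in quadrature, weighted by exponent:
  (½·δz/z)² = (0.5×0.0231)² = 0.000134;  (½·δx/x)² = (0.5×0.0872)² = 0.00190
δQ/Q = √(0.00203) = 0.0451
Q = 21.0, so δQ = 0.0451 × 21.0 = 0.948.

0.948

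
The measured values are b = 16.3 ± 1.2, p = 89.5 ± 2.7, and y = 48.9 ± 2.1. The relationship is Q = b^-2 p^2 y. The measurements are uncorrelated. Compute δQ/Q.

0.165

Since Q is a product/quotient, work with relative uncertainties:
  (-2·δb/b)² = (-2×0.0736)² = 0.0217;  (2·δp/p)² = (2×0.0302)² = 0.00364;  (1·δy/y)² = (1×0.0429)² = 0.00184
δQ/Q = √(0.0272) = 0.165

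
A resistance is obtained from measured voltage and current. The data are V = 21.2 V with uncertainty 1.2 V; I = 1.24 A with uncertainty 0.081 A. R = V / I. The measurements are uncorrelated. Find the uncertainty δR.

R is a product of powers, so relative uncertainties combine in quadrature:
  (1·δV/V)² = (1×0.0566)² = 0.00320;  (-1·δI/I)² = (-1×0.0653)² = 0.00427
δR/R = √(0.00747) = 0.0864
R = 17.1 Ω, so δR = 0.0864 × 17.1 = 1.48 Ω.

1.48 Ω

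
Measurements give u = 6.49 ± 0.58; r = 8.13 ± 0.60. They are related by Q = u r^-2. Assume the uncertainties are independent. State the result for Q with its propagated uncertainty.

0.0982 ± 0.0169

Since Q is a product/quotient, work with relative uncertainties:
  (1·δu/u)² = (1×0.0894)² = 0.00799;  (-2·δr/r)² = (-2×0.0738)² = 0.0218
δQ/Q = √(0.0298) = 0.173
Q = 0.0982, so δQ = 0.173 × 0.0982 = 0.0169.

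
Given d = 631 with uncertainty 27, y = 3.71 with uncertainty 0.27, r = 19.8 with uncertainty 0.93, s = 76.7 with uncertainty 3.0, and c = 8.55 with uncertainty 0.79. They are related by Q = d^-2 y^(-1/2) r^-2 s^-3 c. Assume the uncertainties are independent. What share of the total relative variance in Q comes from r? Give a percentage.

(δQ/Q)² = (-2·δd/d)² + (−½·δy/y)² + (-2·δr/r)² + (-3·δs/s)² + (1·δc/c)²
  d term: (-2×0.0428)² = 0.00732
  y term: (-0.5×0.0728)² = 0.00132
  r term: (-2×0.0470)² = 0.00882
  s term: (-3×0.0391)² = 0.0138
  c term: (1×0.0924)² = 0.00854
Total = 0.0398. Share from r = 0.00882/0.0398 = 0.222.

22.2%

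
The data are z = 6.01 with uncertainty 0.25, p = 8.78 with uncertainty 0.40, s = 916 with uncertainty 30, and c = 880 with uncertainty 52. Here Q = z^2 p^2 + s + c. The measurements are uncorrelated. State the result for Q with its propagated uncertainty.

4580 ± 349

Let w = z^2·p^2 = 2780. δw/w = √((2·δz/z)² + (2·δp/p)²) = √(0.00692 + 0.00830) = 0.123, so δw = 344.
Q = w + s + c: δQ = √(δw² + δs² + δc²) = √(1.18e+05 + 900 + 2700) = 349
Q = 4580.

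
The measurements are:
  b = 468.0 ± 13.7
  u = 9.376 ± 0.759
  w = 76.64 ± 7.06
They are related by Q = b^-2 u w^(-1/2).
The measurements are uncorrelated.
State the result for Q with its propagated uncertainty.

For a monomial Q ∝ b^-2, u, w^(-1/2), fractional errors add in quadrature:
  (-2·δb/b)² = (-2×0.0293)² = 0.00343;  (1·δu/u)² = (1×0.0810)² = 0.00655;  (−½·δw/w)² = (-0.5×0.0921)² = 0.00212
δQ/Q = √(0.0121) = 0.110
Q = 4.89e-06, so δQ = 0.110 × 4.89e-06 = 5.38e-07.

(4.890 ± 0.538) × 10^-6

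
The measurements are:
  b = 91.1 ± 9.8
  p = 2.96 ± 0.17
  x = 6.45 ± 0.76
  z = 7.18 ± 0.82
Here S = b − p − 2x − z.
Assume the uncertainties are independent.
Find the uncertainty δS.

9.95

Each term contributes (cᵢ δxᵢ)² to (δS)²:
  (δb)² = 96.0;  (δp)² = 0.0289;  (2·δx)² = 2.31;  (δz)² = 0.672
δS = √(99.1) = 9.95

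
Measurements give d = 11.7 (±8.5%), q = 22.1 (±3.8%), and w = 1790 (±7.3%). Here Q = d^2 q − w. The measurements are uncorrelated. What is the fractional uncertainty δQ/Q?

0.440

Let p = d^2·q = 3030. δp/p = √((2·δd/d)² + (1·δq/q)²) = √(0.0289 + 0.00144) = 0.174, so δp = 527.
Q = p − w: δQ = √(δp² + δw²) = √(2.78e+05 + 17100) = 543
Q = 1240, so δQ/Q = 543/1240 = 0.440.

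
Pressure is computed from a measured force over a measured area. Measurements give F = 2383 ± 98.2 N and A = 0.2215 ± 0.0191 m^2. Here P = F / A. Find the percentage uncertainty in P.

9.56%

Since P is a product/quotient, work with relative uncertainties:
  (1·δF/F)² = (1×0.0412)² = 0.00170;  (-1·δA/A)² = (-1×0.0862)² = 0.00744
δP/P = √(0.00913) = 0.0956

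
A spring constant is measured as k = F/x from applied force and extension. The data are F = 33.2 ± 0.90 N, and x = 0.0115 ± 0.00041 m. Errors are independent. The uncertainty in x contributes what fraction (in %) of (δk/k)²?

63.4%

(δk/k)² = (1·δF/F)² + (-1·δx/x)²
  F term: (1×0.0271)² = 0.000735
  x term: (-1×0.0357)² = 0.00127
Total = 0.00201. Share from x = 0.00127/0.00201 = 0.634.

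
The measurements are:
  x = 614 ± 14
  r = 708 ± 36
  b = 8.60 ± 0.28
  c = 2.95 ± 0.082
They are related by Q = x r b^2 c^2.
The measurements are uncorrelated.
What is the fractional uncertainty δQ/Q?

Since Q is a product/quotient, work with relative uncertainties:
  (1·δx/x)² = (1×0.0228)² = 0.000520;  (1·δr/r)² = (1×0.0508)² = 0.00259;  (2·δb/b)² = (2×0.0326)² = 0.00424;  (2·δc/c)² = (2×0.0278)² = 0.00309
δQ/Q = √(0.0104) = 0.102

0.102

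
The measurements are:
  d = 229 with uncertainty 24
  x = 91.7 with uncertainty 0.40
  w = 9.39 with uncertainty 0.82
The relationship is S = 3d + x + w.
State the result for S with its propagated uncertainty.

For a sum/difference, combine absolute errors in quadrature:
  (3·δd)² = 5180;  (δx)² = 0.160;  (δw)² = 0.672
δS = √(5180) = 72.0
S = 788.

788 ± 72.0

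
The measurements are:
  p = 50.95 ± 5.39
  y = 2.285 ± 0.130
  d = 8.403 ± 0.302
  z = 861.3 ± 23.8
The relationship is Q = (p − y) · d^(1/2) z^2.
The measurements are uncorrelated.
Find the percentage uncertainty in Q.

Let u = p − y = 48.67. δu = √(δp² + δy²) = √(29.1 + 0.0169) = 5.39, so δu/u = 0.111.
Q is then a monomial in u, d, z:
δQ/Q = √((δu/u)² + (½·δd/d)² + (2·δz/z)²) = √(0.0123 + 0.000323 + 0.00305) = 0.125

12.5%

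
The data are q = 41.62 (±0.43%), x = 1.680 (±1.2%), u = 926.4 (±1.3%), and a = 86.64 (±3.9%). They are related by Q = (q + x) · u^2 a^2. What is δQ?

Let w = q + x = 43.30. δw = √(δq² + δx²) = √(0.0320 + 0.000406) = 0.180, so δw/w = 0.00416.
Q is then a monomial in w, u, a:
δQ/Q = √((δw/w)² + (2·δu/u)² + (2·δa/a)²) = √(1.73e-05 + 0.000676 + 0.00608) = 0.0823
Q = 2.789e+11, so δQ = 0.0823 × 2.789e+11 = 2.3e+10.

2.3e+10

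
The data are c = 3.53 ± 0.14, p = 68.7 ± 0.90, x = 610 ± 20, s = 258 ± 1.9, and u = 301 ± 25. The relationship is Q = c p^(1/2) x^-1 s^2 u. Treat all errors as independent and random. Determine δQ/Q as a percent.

Products/powers → add relative errors in quadrature, weighted by exponent:
  (1·δc/c)² = (1×0.0397)² = 0.00157;  (½·δp/p)² = (0.5×0.0131)² = 4.29e-05;  (-1·δx/x)² = (-1×0.0328)² = 0.00107;  (2·δs/s)² = (2×0.00736)² = 0.000217;  (1·δu/u)² = (1×0.0831)² = 0.00690
δQ/Q = √(0.00981) = 0.0990

9.90%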